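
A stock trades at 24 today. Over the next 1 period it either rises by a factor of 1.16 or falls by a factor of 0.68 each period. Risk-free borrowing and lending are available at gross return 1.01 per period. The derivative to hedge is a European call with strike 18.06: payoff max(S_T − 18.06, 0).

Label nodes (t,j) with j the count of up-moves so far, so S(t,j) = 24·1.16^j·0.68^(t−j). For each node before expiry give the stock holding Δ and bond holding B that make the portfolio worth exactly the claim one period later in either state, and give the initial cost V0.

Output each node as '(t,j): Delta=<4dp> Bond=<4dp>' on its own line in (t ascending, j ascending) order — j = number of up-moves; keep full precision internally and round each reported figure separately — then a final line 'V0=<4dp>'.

(0,0): Delta=0.8490 Bond=-13.7178
V0=6.6572

The replicating-portfolio and risk-neutral prices coincide; use p* = (1.01−0.68)/(1.16−0.68) = 0.6875 for the latter.
Terminal values V(1,·): V(1,0)=0.0000, V(1,1)=9.7800
  t=0,j=0: stock 24.0000 → up 27.8400 (V=9.7800), down 16.3200 (V=0.0000). Price 6.6572; hedge Δ=0.8490, bond B=-13.7178.
Each (Δ,B) replicates both successor values, so the strategy is self-financing and V0 is arbitrage-free.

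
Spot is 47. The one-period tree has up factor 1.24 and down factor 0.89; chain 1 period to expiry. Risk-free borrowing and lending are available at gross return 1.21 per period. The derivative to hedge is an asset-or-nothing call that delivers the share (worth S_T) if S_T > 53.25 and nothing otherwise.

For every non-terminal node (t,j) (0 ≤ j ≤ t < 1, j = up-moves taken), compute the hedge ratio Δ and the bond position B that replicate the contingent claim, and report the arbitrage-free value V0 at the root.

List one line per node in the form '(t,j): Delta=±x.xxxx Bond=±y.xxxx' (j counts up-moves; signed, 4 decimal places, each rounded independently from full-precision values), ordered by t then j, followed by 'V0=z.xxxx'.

(0,0): Delta=3.5429 Bond=-122.4774
V0=44.0368

Under the risk-neutral measure, an up-move has probability p* = (R−d)/(u−d) = 0.9143 and values discount at R = 1.21.
Terminal payoffs: V(1,0)=0.0000, V(1,1)=58.2800
  t=0,j=0: stock 47.0000 → up 58.2800 (V=58.2800), down 41.8300 (V=0.0000). Price 44.0368; hedge Δ=3.5429, bond B=-122.4774.
The time-0 hedge costs 44.0368, which is the no-arbitrage price.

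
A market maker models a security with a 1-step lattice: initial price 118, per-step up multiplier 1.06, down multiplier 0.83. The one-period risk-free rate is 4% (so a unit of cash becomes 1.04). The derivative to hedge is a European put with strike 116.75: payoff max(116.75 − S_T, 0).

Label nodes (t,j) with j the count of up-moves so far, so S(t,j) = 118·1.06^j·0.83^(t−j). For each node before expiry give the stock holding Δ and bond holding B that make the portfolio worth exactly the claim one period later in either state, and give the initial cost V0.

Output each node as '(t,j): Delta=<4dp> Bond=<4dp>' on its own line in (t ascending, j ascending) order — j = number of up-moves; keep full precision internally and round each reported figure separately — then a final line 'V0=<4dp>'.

Since d<R<u, set p* = (R−d)/(u−d) = 0.9130; price each node as the discounted p*-expectation of its children.
Terminal values V(1,·): V(1,0)=18.8100, V(1,1)=0.0000
Node (0,0) S=118.0000: V=(p*·0.0000+(1−p*)·18.8100)/1.04=1.5727; Δ=(0.0000−18.8100)/(125.0800−97.9400)=-0.6931; B=V−Δ·S=83.3554
Each (Δ,B) replicates both successor values, so the strategy is self-financing and V0 is arbitrage-free.

(0,0): Delta=-0.6931 Bond=83.3554
V0=1.5727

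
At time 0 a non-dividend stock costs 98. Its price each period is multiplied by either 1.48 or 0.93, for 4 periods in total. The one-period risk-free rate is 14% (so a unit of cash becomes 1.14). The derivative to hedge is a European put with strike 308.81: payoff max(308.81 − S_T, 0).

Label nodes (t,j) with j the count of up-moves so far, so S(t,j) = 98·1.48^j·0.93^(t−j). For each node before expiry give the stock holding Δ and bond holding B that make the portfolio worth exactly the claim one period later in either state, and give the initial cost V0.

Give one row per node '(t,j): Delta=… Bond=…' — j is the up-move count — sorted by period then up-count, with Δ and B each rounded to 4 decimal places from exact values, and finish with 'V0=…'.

(0,0): Delta=-0.8875 Bond=173.8470
(1,0): Delta=-1.0000 Bond=208.4380
(1,1): Delta=-0.7731 Bond=181.5865
(2,0): Delta=-1.0000 Bond=237.6193
(2,1): Delta=-1.0000 Bond=237.6193
(2,2): Delta=-0.5422 Bond=157.4486
(3,0): Delta=-1.0000 Bond=270.8860
(3,1): Delta=-1.0000 Bond=270.8860
(3,2): Delta=-1.0000 Bond=270.8860
(3,3): Delta=-0.0764 Bond=31.5192
V0=86.8711

Risk-neutral probability p* = (R−d)/(u−d) = (1.14−0.93)/(1.48−0.93) = 0.3818.
Payoff layer (t=4): V(4,0)=235.5009, V(4,1)=192.1461, V(4,2)=123.1513, V(4,3)=13.3531, V(4,4)=0.0000
  t=3,j=0: stock 78.8270 → up 116.6639 (V=192.1461), down 73.3091 (V=235.5009). Price 192.0590; hedge Δ=-1.0000, bond B=270.8860.
  t=3,j=1: stock 125.4451 → up 185.6587 (V=123.1513), down 116.6639 (V=192.1461). Price 145.4409; hedge Δ=-1.0000, bond B=270.8860.
  t=3,j=2: stock 199.6331 → up 295.4569 (V=13.3531), down 185.6587 (V=123.1513). Price 71.2529; hedge Δ=-1.0000, bond B=270.8860.
  t=3,j=3: stock 317.6956 → up 470.1895 (V=0.0000), down 295.4569 (V=13.3531). Price 7.2409; hedge Δ=-0.0764, bond B=31.5192.
  t=2,j=0: stock 84.7602 → up 125.4451 (V=145.4409), down 78.8270 (V=192.0590). Price 152.8591; hedge Δ=-1.0000, bond B=237.6193.
  t=2,j=1: stock 134.8872 → up 199.6331 (V=71.2529), down 125.4451 (V=145.4409). Price 102.7321; hedge Δ=-1.0000, bond B=237.6193.
  t=2,j=2: stock 214.6592 → up 317.6956 (V=7.2409), down 199.6331 (V=71.2529). Price 41.0631; hedge Δ=-0.5422, bond B=157.4486.
  t=1,j=0: stock 91.1400 → up 134.8872 (V=102.7321), down 84.7602 (V=152.8591). Price 117.2980; hedge Δ=-1.0000, bond B=208.4380.
  t=1,j=1: stock 145.0400 → up 214.6592 (V=41.0631), down 134.8872 (V=102.7321). Price 69.4612; hedge Δ=-0.7731, bond B=181.5865.
  t=0,j=0: stock 98.0000 → up 145.0400 (V=69.4612), down 91.1400 (V=117.2980). Price 86.8711; hedge Δ=-0.8875, bond B=173.8470.
Root portfolio cost Δ·98+B reproduces V0=86.8711.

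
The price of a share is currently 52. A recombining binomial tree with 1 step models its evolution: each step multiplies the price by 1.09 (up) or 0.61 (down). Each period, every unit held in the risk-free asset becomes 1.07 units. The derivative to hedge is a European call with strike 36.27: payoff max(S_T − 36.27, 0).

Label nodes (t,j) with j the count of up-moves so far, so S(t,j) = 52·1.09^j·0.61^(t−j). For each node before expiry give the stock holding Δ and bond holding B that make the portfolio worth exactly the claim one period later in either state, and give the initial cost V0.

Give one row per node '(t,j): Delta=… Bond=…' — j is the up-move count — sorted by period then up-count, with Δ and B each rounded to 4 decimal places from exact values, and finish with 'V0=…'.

(0,0): Delta=0.8177 Bond=-24.2408
V0=18.2800

Since d<R<u, set p* = (R−d)/(u−d) = 0.9583; price each node as the discounted p*-expectation of its children.
Terminal values V(1,·): V(1,0)=0.0000, V(1,1)=20.4100
(0,0): S=52.0000. Δ = (V_up−V_dn)/(S_up−S_dn) = (20.4100−0.0000)/(56.6800−31.7200) = 0.8177. V = [p*·20.4100 + (1−p*)·0.0000]/1.07 = 18.2800. B = V − Δ·S = -24.2408.
Self-financing check: at every node Δ·S+B equals the discounted successor values.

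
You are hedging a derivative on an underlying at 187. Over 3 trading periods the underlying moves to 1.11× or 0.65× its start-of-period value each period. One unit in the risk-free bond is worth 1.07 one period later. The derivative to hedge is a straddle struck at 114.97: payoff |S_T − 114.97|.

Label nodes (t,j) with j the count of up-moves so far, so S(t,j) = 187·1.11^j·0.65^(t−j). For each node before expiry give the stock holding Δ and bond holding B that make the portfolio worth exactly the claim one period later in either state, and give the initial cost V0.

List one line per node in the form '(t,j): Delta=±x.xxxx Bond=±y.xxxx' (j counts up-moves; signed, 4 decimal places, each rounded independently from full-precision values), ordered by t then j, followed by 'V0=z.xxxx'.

(0,0): Delta=0.9065 Bond=-75.3705
(1,0): Delta=0.0619 Bond=22.0067
(1,1): Delta=0.9536 Bond=-90.4229
(2,0): Delta=-1.0000 Bond=107.4486
(2,1): Delta=0.1212 Bond=15.5565
(2,2): Delta=1.0000 Bond=-107.4486
V0=94.1407

Under the risk-neutral measure, an up-move has probability p* = (R−d)/(u−d) = 0.9130 and values discount at R = 1.07.
Terminal values V(3,·): V(3,0)=63.6151, V(3,1)=27.2717, V(3,2)=34.7918, V(3,3)=140.7770
Node (2,0) S=79.0075: V=(p*·27.2717+(1−p*)·63.6151)/1.07=28.4411; Δ=(27.2717−63.6151)/(87.6983−51.3549)=-1.0000; B=V−Δ·S=107.4486
Node (2,1) S=134.9205: V=(p*·34.7918+(1−p*)·27.2717)/1.07=31.9045; Δ=(34.7918−27.2717)/(149.7618−87.6983)=0.1212; B=V−Δ·S=15.5565
Node (2,2) S=230.4027: V=(p*·140.7770+(1−p*)·34.7918)/1.07=122.9541; Δ=(140.7770−34.7918)/(255.7470−149.7618)=1.0000; B=V−Δ·S=-107.4486
Node (1,0) S=121.5500: V=(p*·31.9045+(1−p*)·28.4411)/1.07=29.5358; Δ=(31.9045−28.4411)/(134.9205−79.0075)=0.0619; B=V−Δ·S=22.0067
Node (1,1) S=207.5700: V=(p*·122.9541+(1−p*)·31.9045)/1.07=107.5110; Δ=(122.9541−31.9045)/(230.4027−134.9205)=0.9536; B=V−Δ·S=-90.4229
Node (0,0) S=187.0000: V=(p*·107.5110+(1−p*)·29.5358)/1.07=94.1407; Δ=(107.5110−29.5358)/(207.5700−121.5500)=0.9065; B=V−Δ·S=-75.3705
Root portfolio cost Δ·187+B reproduces V0=94.1407.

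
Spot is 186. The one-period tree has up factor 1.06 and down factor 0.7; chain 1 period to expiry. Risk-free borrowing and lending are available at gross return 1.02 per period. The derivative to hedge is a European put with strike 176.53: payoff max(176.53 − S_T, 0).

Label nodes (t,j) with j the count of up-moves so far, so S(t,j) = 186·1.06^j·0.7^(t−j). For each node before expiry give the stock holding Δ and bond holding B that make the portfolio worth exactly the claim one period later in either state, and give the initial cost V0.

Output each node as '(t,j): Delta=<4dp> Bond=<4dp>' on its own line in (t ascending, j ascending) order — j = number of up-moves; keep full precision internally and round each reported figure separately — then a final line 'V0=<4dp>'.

No-arbitrage ⇒ martingale measure with p* = (R−d)/(u−d) = 0.8889.
Terminal payoffs: V(1,0)=46.3300, V(1,1)=0.0000
Node (0,0) S=186.0000: V=(p*·0.0000+(1−p*)·46.3300)/1.02=5.0468; Δ=(0.0000−46.3300)/(197.1600−130.2000)=-0.6919; B=V−Δ·S=133.7413
Self-financing check: at every node Δ·S+B equals the discounted successor values.

(0,0): Delta=-0.6919 Bond=133.7413
V0=5.0468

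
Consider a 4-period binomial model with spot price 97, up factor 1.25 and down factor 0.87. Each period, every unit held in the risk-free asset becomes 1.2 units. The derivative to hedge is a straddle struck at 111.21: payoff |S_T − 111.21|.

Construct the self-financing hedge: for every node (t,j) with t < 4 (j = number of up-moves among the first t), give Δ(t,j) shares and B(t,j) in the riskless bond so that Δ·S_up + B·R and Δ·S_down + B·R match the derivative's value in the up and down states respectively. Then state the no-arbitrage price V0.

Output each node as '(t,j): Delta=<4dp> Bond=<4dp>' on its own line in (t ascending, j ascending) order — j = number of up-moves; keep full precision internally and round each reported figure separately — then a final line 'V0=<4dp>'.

(0,0): Delta=0.9538 Bond=-48.8983
(1,0): Delta=0.6713 Bond=-34.8378
(1,1): Delta=0.9836 Bond=-62.2901
(2,0): Delta=-0.8180 Bond=67.5430
(2,1): Delta=0.8284 Bond=-58.3733
(2,2): Delta=1.0000 Bond=-77.2292
(3,0): Delta=-1.0000 Bond=92.6750
(3,1): Delta=-0.7988 Bond=79.2905
(3,2): Delta=1.0000 Bond=-92.6750
(3,3): Delta=1.0000 Bond=-92.6750
V0=43.6241

Under the risk-neutral measure, an up-move has probability p* = (R−d)/(u−d) = 0.8684 and values discount at R = 1.2.
Payoff layer (t=4): V(4,0)=55.6389, V(4,1)=31.3665, V(4,2)=3.5077, V(4,3)=53.6142, V(4,4)=125.6064
(3,0): S=63.8748. Δ = (V_up−V_dn)/(S_up−S_dn) = (31.3665−55.6389)/(79.8435−55.5711) = -1.0000. V = [p*·31.3665 + (1−p*)·55.6389]/1.2 = 28.8002. B = V − Δ·S = 92.6750.
(3,1): S=91.7741. Δ = (V_up−V_dn)/(S_up−S_dn) = (3.5077−31.3665)/(114.7177−79.8435) = -0.7988. V = [p*·3.5077 + (1−p*)·31.3665]/1.2 = 5.9777. B = V − Δ·S = 79.2905.
(3,2): S=131.8594. Δ = (V_up−V_dn)/(S_up−S_dn) = (53.6142−3.5077)/(164.8242−114.7177) = 1.0000. V = [p*·53.6142 + (1−p*)·3.5077]/1.2 = 39.1844. B = V − Δ·S = -92.6750.
(3,3): S=189.4531. Δ = (V_up−V_dn)/(S_up−S_dn) = (125.6064−53.6142)/(236.8164−164.8242) = 1.0000. V = [p*·125.6064 + (1−p*)·53.6142]/1.2 = 96.7781. B = V − Δ·S = -92.6750.
(2,0): S=73.4193. Δ = (V_up−V_dn)/(S_up−S_dn) = (5.9777−28.8002)/(91.7741−63.8748) = -0.8180. V = [p*·5.9777 + (1−p*)·28.8002]/1.2 = 7.4839. B = V − Δ·S = 67.5430.
(2,1): S=105.4875. Δ = (V_up−V_dn)/(S_up−S_dn) = (39.1844−5.9777)/(131.8594−91.7741) = 0.8284. V = [p*·39.1844 + (1−p*)·5.9777]/1.2 = 29.0126. B = V − Δ·S = -58.3733.
(2,2): S=151.5625. Δ = (V_up−V_dn)/(S_up−S_dn) = (96.7781−39.1844)/(189.4531−131.8594) = 1.0000. V = [p*·96.7781 + (1−p*)·39.1844]/1.2 = 74.3333. B = V − Δ·S = -77.2292.
(1,0): S=84.3900. Δ = (V_up−V_dn)/(S_up−S_dn) = (29.0126−7.4839)/(105.4875−73.4193) = 0.6713. V = [p*·29.0126 + (1−p*)·7.4839]/1.2 = 21.8165. B = V − Δ·S = -34.8378.
(1,1): S=121.2500. Δ = (V_up−V_dn)/(S_up−S_dn) = (74.3333−29.0126)/(151.5625−105.4875) = 0.9836. V = [p*·74.3333 + (1−p*)·29.0126]/1.2 = 56.9751. B = V − Δ·S = -62.2901.
(0,0): S=97.0000. Δ = (V_up−V_dn)/(S_up−S_dn) = (56.9751−21.8165)/(121.2500−84.3900) = 0.9538. V = [p*·56.9751 + (1−p*)·21.8165]/1.2 = 43.6241. B = V − Δ·S = -48.8983.
Check: Δ(0,0)·S0 + B(0,0) = 43.6241 = V0.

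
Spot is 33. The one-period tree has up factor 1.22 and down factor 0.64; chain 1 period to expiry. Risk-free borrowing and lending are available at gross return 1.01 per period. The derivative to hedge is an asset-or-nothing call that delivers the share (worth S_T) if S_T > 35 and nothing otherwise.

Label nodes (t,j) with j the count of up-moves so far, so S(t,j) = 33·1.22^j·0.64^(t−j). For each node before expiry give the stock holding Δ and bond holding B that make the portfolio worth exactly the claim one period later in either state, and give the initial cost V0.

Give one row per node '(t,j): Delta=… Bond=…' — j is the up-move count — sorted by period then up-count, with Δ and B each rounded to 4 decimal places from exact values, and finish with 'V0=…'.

(0,0): Delta=2.1034 Bond=-43.9850
V0=25.4288

No-arbitrage ⇒ martingale measure with p* = (R−d)/(u−d) = 0.6379.
Payoff layer (t=1): V(1,0)=0.0000, V(1,1)=40.2600
(0,0): S=33.0000. Δ = (V_up−V_dn)/(S_up−S_dn) = (40.2600−0.0000)/(40.2600−21.1200) = 2.1034. V = [p*·40.2600 + (1−p*)·0.0000]/1.01 = 25.4288. B = V − Δ·S = -43.9850.
Root portfolio cost Δ·33+B reproduces V0=25.4288.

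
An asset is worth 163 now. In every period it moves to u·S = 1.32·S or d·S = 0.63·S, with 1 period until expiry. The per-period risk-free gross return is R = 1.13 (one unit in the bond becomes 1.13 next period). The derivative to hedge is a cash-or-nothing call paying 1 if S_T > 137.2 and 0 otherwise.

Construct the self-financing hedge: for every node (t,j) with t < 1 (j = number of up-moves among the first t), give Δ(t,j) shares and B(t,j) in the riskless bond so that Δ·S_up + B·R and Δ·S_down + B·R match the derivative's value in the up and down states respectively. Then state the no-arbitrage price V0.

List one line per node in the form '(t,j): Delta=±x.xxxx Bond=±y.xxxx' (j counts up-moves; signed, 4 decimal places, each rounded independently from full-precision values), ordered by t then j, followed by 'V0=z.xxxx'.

Risk-neutral probability p* = (R−d)/(u−d) = (1.13−0.63)/(1.32−0.63) = 0.7246.
Terminal payoffs: V(1,0)=0.0000, V(1,1)=1.0000
Node (0,0) S=163.0000: V=(p*·1.0000+(1−p*)·0.0000)/1.13=0.6413; Δ=(1.0000−0.0000)/(215.1600−102.6900)=0.0089; B=V−Δ·S=-0.8080
Self-financing check: at every node Δ·S+B equals the discounted successor values.

(0,0): Delta=0.0089 Bond=-0.8080
V0=0.6413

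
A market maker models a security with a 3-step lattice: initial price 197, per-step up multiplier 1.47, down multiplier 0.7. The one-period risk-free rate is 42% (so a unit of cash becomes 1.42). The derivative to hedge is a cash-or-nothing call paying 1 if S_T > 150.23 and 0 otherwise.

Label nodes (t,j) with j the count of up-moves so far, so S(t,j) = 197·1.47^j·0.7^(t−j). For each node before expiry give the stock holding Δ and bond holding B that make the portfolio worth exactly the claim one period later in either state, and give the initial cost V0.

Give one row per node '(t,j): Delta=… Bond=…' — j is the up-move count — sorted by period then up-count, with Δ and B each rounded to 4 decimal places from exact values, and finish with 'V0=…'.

Under the risk-neutral measure, an up-move has probability p* = (R−d)/(u−d) = 0.9351 and values discount at R = 1.42.
Terminal values V(3,·): V(3,0)=0.0000, V(3,1)=0.0000, V(3,2)=1.0000, V(3,3)=1.0000
Node (2,0) S=96.5300: V=(p*·0.0000+(1−p*)·0.0000)/1.42=0.0000; Δ=(0.0000−0.0000)/(141.8991−67.5710)=0.0000; B=V−Δ·S=0.0000
Node (2,1) S=202.7130: V=(p*·1.0000+(1−p*)·0.0000)/1.42=0.6585; Δ=(1.0000−0.0000)/(297.9881−141.8991)=0.0064; B=V−Δ·S=-0.6402
Node (2,2) S=425.6973: V=(p*·1.0000+(1−p*)·1.0000)/1.42=0.7042; Δ=(1.0000−1.0000)/(625.7750−297.9881)=0.0000; B=V−Δ·S=0.7042
Node (1,0) S=137.9000: V=(p*·0.6585+(1−p*)·0.0000)/1.42=0.4336; Δ=(0.6585−0.0000)/(202.7130−96.5300)=0.0062; B=V−Δ·S=-0.4216
Node (1,1) S=289.5900: V=(p*·0.7042+(1−p*)·0.6585)/1.42=0.4938; Δ=(0.7042−0.6585)/(425.6973−202.7130)=0.0002; B=V−Δ·S=0.4345
Node (0,0) S=197.0000: V=(p*·0.4938+(1−p*)·0.4336)/1.42=0.3450; Δ=(0.4938−0.4336)/(289.5900−137.9000)=0.0004; B=V−Δ·S=0.2668
Self-financing check: at every node Δ·S+B equals the discounted successor values.

(0,0): Delta=0.0004 Bond=0.2668
(1,0): Delta=0.0062 Bond=-0.4216
(1,1): Delta=0.0002 Bond=0.4345
(2,0): Delta=0.0000 Bond=0.0000
(2,1): Delta=0.0064 Bond=-0.6402
(2,2): Delta=0.0000 Bond=0.7042
V0=0.3450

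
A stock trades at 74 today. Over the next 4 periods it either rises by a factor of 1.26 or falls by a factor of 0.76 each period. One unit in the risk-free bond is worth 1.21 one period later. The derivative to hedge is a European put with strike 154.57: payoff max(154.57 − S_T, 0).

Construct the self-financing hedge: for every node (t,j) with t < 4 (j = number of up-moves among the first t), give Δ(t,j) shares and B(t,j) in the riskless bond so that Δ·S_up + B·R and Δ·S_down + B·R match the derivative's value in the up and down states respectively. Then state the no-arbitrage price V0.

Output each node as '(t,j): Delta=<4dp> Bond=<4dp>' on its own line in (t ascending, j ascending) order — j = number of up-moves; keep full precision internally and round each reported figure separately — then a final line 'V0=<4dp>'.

(0,0): Delta=-0.6447 Bond=55.5948
(1,0): Delta=-1.0000 Bond=87.2507
(1,1): Delta=-0.6209 Bond=65.0495
(2,0): Delta=-1.0000 Bond=105.5734
(2,1): Delta=-1.0000 Bond=105.5734
(2,2): Delta=-0.5955 Bond=75.7251
(3,0): Delta=-1.0000 Bond=127.7438
(3,1): Delta=-1.0000 Bond=127.7438
(3,2): Delta=-1.0000 Bond=127.7438
(3,3): Delta=-0.5684 Bond=87.6145
V0=7.8856

No-arbitrage ⇒ martingale measure with p* = (R−d)/(u−d) = 0.9000.
Terminal payoffs: V(4,0)=129.8820, V(4,1)=113.6399, V(4,2)=86.7122, V(4,3)=42.0689, V(4,4)=0.0000
(3,0): S=32.4842. Δ = (V_up−V_dn)/(S_up−S_dn) = (113.6399−129.8820)/(40.9301−24.6880) = -1.0000. V = [p*·113.6399 + (1−p*)·129.8820]/1.21 = 95.2596. B = V − Δ·S = 127.7438.
(3,1): S=53.8554. Δ = (V_up−V_dn)/(S_up−S_dn) = (86.7122−113.6399)/(67.8578−40.9301) = -1.0000. V = [p*·86.7122 + (1−p*)·113.6399]/1.21 = 73.8884. B = V − Δ·S = 127.7438.
(3,2): S=89.2866. Δ = (V_up−V_dn)/(S_up−S_dn) = (42.0689−86.7122)/(112.5011−67.8578) = -1.0000. V = [p*·42.0689 + (1−p*)·86.7122]/1.21 = 38.4572. B = V − Δ·S = 127.7438.
(3,3): S=148.0278. Δ = (V_up−V_dn)/(S_up−S_dn) = (0.0000−42.0689)/(186.5151−112.5011) = -0.5684. V = [p*·0.0000 + (1−p*)·42.0689]/1.21 = 3.4768. B = V − Δ·S = 87.6145.
(2,0): S=42.7424. Δ = (V_up−V_dn)/(S_up−S_dn) = (73.8884−95.2596)/(53.8554−32.4842) = -1.0000. V = [p*·73.8884 + (1−p*)·95.2596]/1.21 = 62.8310. B = V − Δ·S = 105.5734.
(2,1): S=70.8624. Δ = (V_up−V_dn)/(S_up−S_dn) = (38.4572−73.8884)/(89.2866−53.8554) = -1.0000. V = [p*·38.4572 + (1−p*)·73.8884]/1.21 = 34.7110. B = V − Δ·S = 105.5734.
(2,2): S=117.4824. Δ = (V_up−V_dn)/(S_up−S_dn) = (3.4768−38.4572)/(148.0278−89.2866) = -0.5955. V = [p*·3.4768 + (1−p*)·38.4572]/1.21 = 5.7643. B = V − Δ·S = 75.7251.
(1,0): S=56.2400. Δ = (V_up−V_dn)/(S_up−S_dn) = (34.7110−62.8310)/(70.8624−42.7424) = -1.0000. V = [p*·34.7110 + (1−p*)·62.8310]/1.21 = 31.0107. B = V − Δ·S = 87.2507.
(1,1): S=93.2400. Δ = (V_up−V_dn)/(S_up−S_dn) = (5.7643−34.7110)/(117.4824−70.8624) = -0.6209. V = [p*·5.7643 + (1−p*)·34.7110]/1.21 = 7.1562. B = V − Δ·S = 65.0495.
(0,0): S=74.0000. Δ = (V_up−V_dn)/(S_up−S_dn) = (7.1562−31.0107)/(93.2400−56.2400) = -0.6447. V = [p*·7.1562 + (1−p*)·31.0107]/1.21 = 7.8856. B = V − Δ·S = 55.5948.
The time-0 hedge costs 7.8856, which is the no-arbitrage price.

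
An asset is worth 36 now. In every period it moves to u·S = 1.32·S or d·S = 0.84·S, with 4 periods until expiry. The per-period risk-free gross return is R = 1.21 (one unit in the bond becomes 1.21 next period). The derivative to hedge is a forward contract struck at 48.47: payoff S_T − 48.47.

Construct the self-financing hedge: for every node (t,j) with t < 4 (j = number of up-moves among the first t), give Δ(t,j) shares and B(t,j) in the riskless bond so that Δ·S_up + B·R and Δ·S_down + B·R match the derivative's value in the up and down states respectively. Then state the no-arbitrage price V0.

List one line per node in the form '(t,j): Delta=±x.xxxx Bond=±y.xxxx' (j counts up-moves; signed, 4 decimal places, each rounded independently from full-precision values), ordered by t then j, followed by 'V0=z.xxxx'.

Under the risk-neutral measure, an up-move has probability p* = (R−d)/(u−d) = 0.7708 and values discount at R = 1.21.
At expiry t=4: V(4,0)=-30.5466, V(4,1)=-20.3047, V(4,2)=-4.2103, V(4,3)=21.0810, V(4,4)=60.8245
(3,0): S=21.3373. Δ = (V_up−V_dn)/(S_up−S_dn) = (-20.3047−-30.5466)/(28.1653−17.9234) = 1.0000. V = [p*·-20.3047 + (1−p*)·-30.5466]/1.21 = -18.7205. B = V − Δ·S = -40.0579.
(3,1): S=33.5301. Δ = (V_up−V_dn)/(S_up−S_dn) = (-4.2103−-20.3047)/(44.2597−28.1653) = 1.0000. V = [p*·-4.2103 + (1−p*)·-20.3047]/1.21 = -6.5277. B = V − Δ·S = -40.0579.
(3,2): S=52.6902. Δ = (V_up−V_dn)/(S_up−S_dn) = (21.0810−-4.2103)/(69.5510−44.2597) = 1.0000. V = [p*·21.0810 + (1−p*)·-4.2103]/1.21 = 12.6323. B = V − Δ·S = -40.0579.
(3,3): S=82.7988. Δ = (V_up−V_dn)/(S_up−S_dn) = (60.8245−21.0810)/(109.2945−69.5510) = 1.0000. V = [p*·60.8245 + (1−p*)·21.0810]/1.21 = 42.7410. B = V − Δ·S = -40.0579.
(2,0): S=25.4016. Δ = (V_up−V_dn)/(S_up−S_dn) = (-6.5277−-18.7205)/(33.5301−21.3373) = 1.0000. V = [p*·-6.5277 + (1−p*)·-18.7205]/1.21 = -7.7041. B = V − Δ·S = -33.1057.
(2,1): S=39.9168. Δ = (V_up−V_dn)/(S_up−S_dn) = (12.6323−-6.5277)/(52.6902−33.5301) = 1.0000. V = [p*·12.6323 + (1−p*)·-6.5277]/1.21 = 6.8111. B = V − Δ·S = -33.1057.
(2,2): S=62.7264. Δ = (V_up−V_dn)/(S_up−S_dn) = (42.7410−12.6323)/(82.7988−52.6902) = 1.0000. V = [p*·42.7410 + (1−p*)·12.6323]/1.21 = 29.6207. B = V − Δ·S = -33.1057.
(1,0): S=30.2400. Δ = (V_up−V_dn)/(S_up−S_dn) = (6.8111−-7.7041)/(39.9168−25.4016) = 1.0000. V = [p*·6.8111 + (1−p*)·-7.7041]/1.21 = 2.8799. B = V − Δ·S = -27.3601.
(1,1): S=47.5200. Δ = (V_up−V_dn)/(S_up−S_dn) = (29.6207−6.8111)/(62.7264−39.9168) = 1.0000. V = [p*·29.6207 + (1−p*)·6.8111]/1.21 = 20.1599. B = V − Δ·S = -27.3601.
(0,0): S=36.0000. Δ = (V_up−V_dn)/(S_up−S_dn) = (20.1599−2.8799)/(47.5200−30.2400) = 1.0000. V = [p*·20.1599 + (1−p*)·2.8799]/1.21 = 13.3884. B = V − Δ·S = -22.6116.
Self-financing check: at every node Δ·S+B equals the discounted successor values.

(0,0): Delta=1.0000 Bond=-22.6116
(1,0): Delta=1.0000 Bond=-27.3601
(1,1): Delta=1.0000 Bond=-27.3601
(2,0): Delta=1.0000 Bond=-33.1057
(2,1): Delta=1.0000 Bond=-33.1057
(2,2): Delta=1.0000 Bond=-33.1057
(3,0): Delta=1.0000 Bond=-40.0579
(3,1): Delta=1.0000 Bond=-40.0579
(3,2): Delta=1.0000 Bond=-40.0579
(3,3): Delta=1.0000 Bond=-40.0579
V0=13.3884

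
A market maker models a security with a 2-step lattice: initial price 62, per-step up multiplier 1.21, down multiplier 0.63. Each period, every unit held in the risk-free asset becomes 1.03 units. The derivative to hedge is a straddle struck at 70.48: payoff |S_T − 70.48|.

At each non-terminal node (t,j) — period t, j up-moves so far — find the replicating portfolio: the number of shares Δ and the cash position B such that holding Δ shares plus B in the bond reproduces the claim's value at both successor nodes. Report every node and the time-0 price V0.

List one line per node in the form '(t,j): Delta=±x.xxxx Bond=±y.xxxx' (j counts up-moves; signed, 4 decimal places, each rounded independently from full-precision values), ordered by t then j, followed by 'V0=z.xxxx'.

(0,0): Delta=-0.2443 Bond=37.7744
(1,0): Delta=-1.0000 Bond=68.4272
(1,1): Delta=-0.0672 Bond=25.6239
V0=22.6308

Since d<R<u, set p* = (R−d)/(u−d) = 0.6897; price each node as the discounted p*-expectation of its children.
Terminal values V(2,·): V(2,0)=45.8722, V(2,1)=23.2174, V(2,2)=20.2942
(1,0): S=39.0600. Δ = (V_up−V_dn)/(S_up−S_dn) = (23.2174−45.8722)/(47.2626−24.6078) = -1.0000. V = [p*·23.2174 + (1−p*)·45.8722]/1.03 = 29.3672. B = V − Δ·S = 68.4272.
(1,1): S=75.0200. Δ = (V_up−V_dn)/(S_up−S_dn) = (20.2942−23.2174)/(90.7742−47.2626) = -0.0672. V = [p*·20.2942 + (1−p*)·23.2174]/1.03 = 20.5839. B = V − Δ·S = 25.6239.
(0,0): S=62.0000. Δ = (V_up−V_dn)/(S_up−S_dn) = (20.5839−29.3672)/(75.0200−39.0600) = -0.2443. V = [p*·20.5839 + (1−p*)·29.3672]/1.03 = 22.6308. B = V − Δ·S = 37.7744.
Each (Δ,B) replicates both successor values, so the strategy is self-financing and V0 is arbitrage-free.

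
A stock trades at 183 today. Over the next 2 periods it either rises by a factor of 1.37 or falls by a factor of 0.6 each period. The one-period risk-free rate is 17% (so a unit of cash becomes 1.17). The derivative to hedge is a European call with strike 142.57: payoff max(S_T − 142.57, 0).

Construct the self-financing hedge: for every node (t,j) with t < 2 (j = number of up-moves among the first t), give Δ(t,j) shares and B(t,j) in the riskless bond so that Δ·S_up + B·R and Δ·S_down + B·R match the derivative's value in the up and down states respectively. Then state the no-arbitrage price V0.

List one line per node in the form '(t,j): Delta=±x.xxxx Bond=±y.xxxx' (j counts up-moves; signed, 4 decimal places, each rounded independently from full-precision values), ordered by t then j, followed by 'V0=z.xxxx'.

(0,0): Delta=0.8792 Bond=-78.2591
(1,0): Delta=0.0929 Bond=-5.2321
(1,1): Delta=1.0000 Bond=-121.8547
V0=82.6303

Risk-neutral probability p* = (R−d)/(u−d) = (1.17−0.6)/(1.37−0.6) = 0.7403.
Terminal payoffs: V(2,0)=0.0000, V(2,1)=7.8560, V(2,2)=200.9027
  t=1,j=0: stock 109.8000 → up 150.4260 (V=7.8560), down 65.8800 (V=0.0000). Price 4.9705; hedge Δ=0.0929, bond B=-5.2321.
  t=1,j=1: stock 250.7100 → up 343.4727 (V=200.9027), down 150.4260 (V=7.8560). Price 128.8553; hedge Δ=1.0000, bond B=-121.8547.
  t=0,j=0: stock 183.0000 → up 250.7100 (V=128.8553), down 109.8000 (V=4.9705). Price 82.6303; hedge Δ=0.8792, bond B=-78.2591.
Root portfolio cost Δ·183+B reproduces V0=82.6303.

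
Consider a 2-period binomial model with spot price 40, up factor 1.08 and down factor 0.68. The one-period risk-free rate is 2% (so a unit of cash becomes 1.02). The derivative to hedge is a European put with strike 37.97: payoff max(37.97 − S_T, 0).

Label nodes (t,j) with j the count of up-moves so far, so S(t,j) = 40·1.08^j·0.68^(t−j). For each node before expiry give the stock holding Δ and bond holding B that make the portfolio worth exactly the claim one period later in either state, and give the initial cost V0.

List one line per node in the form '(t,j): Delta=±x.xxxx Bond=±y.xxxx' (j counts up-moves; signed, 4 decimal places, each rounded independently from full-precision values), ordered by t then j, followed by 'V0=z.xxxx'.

No-arbitrage ⇒ martingale measure with p* = (R−d)/(u−d) = 0.8500.
Payoff layer (t=2): V(2,0)=19.4740, V(2,1)=8.5940, V(2,2)=0.0000
  t=1,j=0: stock 27.2000 → up 29.3760 (V=8.5940), down 18.4960 (V=19.4740). Price 10.0255; hedge Δ=-1.0000, bond B=37.2255.
  t=1,j=1: stock 43.2000 → up 46.6560 (V=0.0000), down 29.3760 (V=8.5940). Price 1.2638; hedge Δ=-0.4973, bond B=22.7488.
  t=0,j=0: stock 40.0000 → up 43.2000 (V=1.2638), down 27.2000 (V=10.0255). Price 2.5275; hedge Δ=-0.5476, bond B=24.4317.
Each (Δ,B) replicates both successor values, so the strategy is self-financing and V0 is arbitrage-free.

(0,0): Delta=-0.5476 Bond=24.4317
(1,0): Delta=-1.0000 Bond=37.2255
(1,1): Delta=-0.4973 Bond=22.7488
V0=2.5275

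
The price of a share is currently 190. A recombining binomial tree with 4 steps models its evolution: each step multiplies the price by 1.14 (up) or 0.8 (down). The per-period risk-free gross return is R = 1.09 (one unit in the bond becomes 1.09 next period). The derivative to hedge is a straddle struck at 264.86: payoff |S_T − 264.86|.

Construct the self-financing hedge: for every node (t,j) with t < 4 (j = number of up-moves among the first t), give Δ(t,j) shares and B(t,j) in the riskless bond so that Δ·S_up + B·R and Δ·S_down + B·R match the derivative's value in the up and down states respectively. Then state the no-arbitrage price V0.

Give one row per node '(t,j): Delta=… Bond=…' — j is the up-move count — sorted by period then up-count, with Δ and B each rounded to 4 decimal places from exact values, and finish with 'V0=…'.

(0,0): Delta=-0.1686 Bond=71.6999
(1,0): Delta=-1.0000 Bond=204.5205
(1,1): Delta=-0.0680 Bond=56.3654
(2,0): Delta=-1.0000 Bond=222.9274
(2,1): Delta=-1.0000 Bond=222.9274
(2,2): Delta=0.0447 Bond=33.5953
(3,0): Delta=-1.0000 Bond=242.9908
(3,1): Delta=-1.0000 Bond=242.9908
(3,2): Delta=-1.0000 Bond=242.9908
(3,3): Delta=0.1711 Bond=1.0375
V0=39.6594

No-arbitrage ⇒ martingale measure with p* = (R−d)/(u−d) = 0.8529.
Payoff layer (t=4): V(4,0)=187.0360, V(4,1)=153.9608, V(4,2)=106.8286, V(4,3)=39.6653, V(4,4)=56.0424
(3,0): S=97.2800. Δ = (V_up−V_dn)/(S_up−S_dn) = (153.9608−187.0360)/(110.8992−77.8240) = -1.0000. V = [p*·153.9608 + (1−p*)·187.0360]/1.09 = 145.7108. B = V − Δ·S = 242.9908.
(3,1): S=138.6240. Δ = (V_up−V_dn)/(S_up−S_dn) = (106.8286−153.9608)/(158.0314−110.8992) = -1.0000. V = [p*·106.8286 + (1−p*)·153.9608]/1.09 = 104.3668. B = V − Δ·S = 242.9908.
(3,2): S=197.5392. Δ = (V_up−V_dn)/(S_up−S_dn) = (39.6653−106.8286)/(225.1947−158.0314) = -1.0000. V = [p*·39.6653 + (1−p*)·106.8286]/1.09 = 45.4516. B = V − Δ·S = 242.9908.
(3,3): S=281.4934. Δ = (V_up−V_dn)/(S_up−S_dn) = (56.0424−39.6653)/(320.9024−225.1947) = 0.1711. V = [p*·56.0424 + (1−p*)·39.6653]/1.09 = 49.2055. B = V − Δ·S = 1.0375.
(2,0): S=121.6000. Δ = (V_up−V_dn)/(S_up−S_dn) = (104.3668−145.7108)/(138.6240−97.2800) = -1.0000. V = [p*·104.3668 + (1−p*)·145.7108]/1.09 = 101.3274. B = V − Δ·S = 222.9274.
(2,1): S=173.2800. Δ = (V_up−V_dn)/(S_up−S_dn) = (45.4516−104.3668)/(197.5392−138.6240) = -1.0000. V = [p*·45.4516 + (1−p*)·104.3668]/1.09 = 49.6474. B = V − Δ·S = 222.9274.
(2,2): S=246.9240. Δ = (V_up−V_dn)/(S_up−S_dn) = (49.2055−45.4516)/(281.4934−197.5392) = 0.0447. V = [p*·49.2055 + (1−p*)·45.4516]/1.09 = 44.6362. B = V − Δ·S = 33.5953.
(1,0): S=152.0000. Δ = (V_up−V_dn)/(S_up−S_dn) = (49.6474−101.3274)/(173.2800−121.6000) = -1.0000. V = [p*·49.6474 + (1−p*)·101.3274]/1.09 = 52.5205. B = V − Δ·S = 204.5205.
(1,1): S=216.6000. Δ = (V_up−V_dn)/(S_up−S_dn) = (44.6362−49.6474)/(246.9240−173.2800) = -0.0680. V = [p*·44.6362 + (1−p*)·49.6474]/1.09 = 41.6268. B = V − Δ·S = 56.3654.
(0,0): S=190.0000. Δ = (V_up−V_dn)/(S_up−S_dn) = (41.6268−52.5205)/(216.6000−152.0000) = -0.1686. V = [p*·41.6268 + (1−p*)·52.5205]/1.09 = 39.6594. B = V − Δ·S = 71.6999.
Each (Δ,B) replicates both successor values, so the strategy is self-financing and V0 is arbitrage-free.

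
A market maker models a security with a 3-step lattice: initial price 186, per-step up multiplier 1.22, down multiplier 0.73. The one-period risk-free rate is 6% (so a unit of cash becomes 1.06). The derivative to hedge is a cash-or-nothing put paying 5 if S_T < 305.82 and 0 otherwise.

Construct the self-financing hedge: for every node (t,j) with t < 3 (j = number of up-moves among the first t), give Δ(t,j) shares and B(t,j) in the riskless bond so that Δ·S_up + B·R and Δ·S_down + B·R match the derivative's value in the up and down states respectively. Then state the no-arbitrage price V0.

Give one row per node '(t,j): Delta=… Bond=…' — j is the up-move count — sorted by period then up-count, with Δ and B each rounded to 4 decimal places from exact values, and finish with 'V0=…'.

(0,0): Delta=-0.0221 Bond=7.0348
(1,0): Delta=0.0000 Bond=4.4500
(1,1): Delta=-0.0286 Bond=8.9148
(2,0): Delta=0.0000 Bond=4.7170
(2,1): Delta=0.0000 Bond=4.7170
(2,2): Delta=-0.0369 Bond=11.7443
V0=2.9157

The replicating-portfolio and risk-neutral prices coincide; use p* = (1.06−0.73)/(1.22−0.73) = 0.6735 for the latter.
Terminal payoffs: V(3,0)=5.0000, V(3,1)=5.0000, V(3,2)=5.0000, V(3,3)=0.0000
Node (2,0) S=99.1194: V=(p*·5.0000+(1−p*)·5.0000)/1.06=4.7170; Δ=(5.0000−5.0000)/(120.9257−72.3572)=0.0000; B=V−Δ·S=4.7170
Node (2,1) S=165.6516: V=(p*·5.0000+(1−p*)·5.0000)/1.06=4.7170; Δ=(5.0000−5.0000)/(202.0950−120.9257)=0.0000; B=V−Δ·S=4.7170
Node (2,2) S=276.8424: V=(p*·0.0000+(1−p*)·5.0000)/1.06=1.5402; Δ=(0.0000−5.0000)/(337.7477−202.0950)=-0.0369; B=V−Δ·S=11.7443
Node (1,0) S=135.7800: V=(p*·4.7170+(1−p*)·4.7170)/1.06=4.4500; Δ=(4.7170−4.7170)/(165.6516−99.1194)=0.0000; B=V−Δ·S=4.4500
Node (1,1) S=226.9200: V=(p*·1.5402+(1−p*)·4.7170)/1.06=2.4316; Δ=(1.5402−4.7170)/(276.8424−165.6516)=-0.0286; B=V−Δ·S=8.9148
Node (0,0) S=186.0000: V=(p*·2.4316+(1−p*)·4.4500)/1.06=2.9157; Δ=(2.4316−4.4500)/(226.9200−135.7800)=-0.0221; B=V−Δ·S=7.0348
The time-0 hedge costs 2.9157, which is the no-arbitrage price.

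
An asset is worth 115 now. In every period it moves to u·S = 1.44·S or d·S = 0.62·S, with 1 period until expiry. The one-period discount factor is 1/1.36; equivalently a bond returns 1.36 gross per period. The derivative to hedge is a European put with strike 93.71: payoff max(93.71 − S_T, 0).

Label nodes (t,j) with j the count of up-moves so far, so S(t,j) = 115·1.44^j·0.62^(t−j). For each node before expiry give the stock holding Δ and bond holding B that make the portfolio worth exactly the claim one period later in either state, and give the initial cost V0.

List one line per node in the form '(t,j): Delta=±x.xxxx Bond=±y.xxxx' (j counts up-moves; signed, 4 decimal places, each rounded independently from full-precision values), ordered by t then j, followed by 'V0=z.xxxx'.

Risk-neutral probability p* = (R−d)/(u−d) = (1.36−0.62)/(1.44−0.62) = 0.9024.
Terminal payoffs: V(1,0)=22.4100, V(1,1)=0.0000
  t=0,j=0: stock 115.0000 → up 165.6000 (V=0.0000), down 71.3000 (V=22.4100). Price 1.6076; hedge Δ=-0.2376, bond B=28.9369.
Each (Δ,B) replicates both successor values, so the strategy is self-financing and V0 is arbitrage-free.

(0,0): Delta=-0.2376 Bond=28.9369
V0=1.6076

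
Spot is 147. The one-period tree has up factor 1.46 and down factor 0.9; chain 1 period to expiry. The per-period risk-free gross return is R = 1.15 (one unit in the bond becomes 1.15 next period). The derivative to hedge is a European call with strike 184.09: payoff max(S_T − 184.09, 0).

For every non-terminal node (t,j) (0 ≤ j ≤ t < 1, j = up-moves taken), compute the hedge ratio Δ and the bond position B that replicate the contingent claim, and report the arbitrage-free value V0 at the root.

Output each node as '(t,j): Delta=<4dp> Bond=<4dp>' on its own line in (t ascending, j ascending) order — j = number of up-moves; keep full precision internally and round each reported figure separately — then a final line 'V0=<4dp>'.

No-arbitrage ⇒ martingale measure with p* = (R−d)/(u−d) = 0.4464.
At expiry t=1: V(1,0)=0.0000, V(1,1)=30.5300
Node (0,0) S=147.0000: V=(p*·30.5300+(1−p*)·0.0000)/1.15=11.8517; Δ=(30.5300−0.0000)/(214.6200−132.3000)=0.3709; B=V−Δ·S=-42.6661
Each (Δ,B) replicates both successor values, so the strategy is self-financing and V0 is arbitrage-free.

(0,0): Delta=0.3709 Bond=-42.6661
V0=11.8517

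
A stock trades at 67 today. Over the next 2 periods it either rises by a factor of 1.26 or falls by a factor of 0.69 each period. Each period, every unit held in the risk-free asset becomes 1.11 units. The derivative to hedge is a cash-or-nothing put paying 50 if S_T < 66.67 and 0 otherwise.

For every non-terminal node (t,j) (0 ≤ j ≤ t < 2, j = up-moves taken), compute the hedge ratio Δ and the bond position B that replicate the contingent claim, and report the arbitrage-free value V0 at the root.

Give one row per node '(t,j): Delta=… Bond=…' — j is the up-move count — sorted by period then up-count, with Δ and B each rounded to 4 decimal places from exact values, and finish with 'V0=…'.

(0,0): Delta=-0.8691 Bond=76.7781
(1,0): Delta=0.0000 Bond=45.0450
(1,1): Delta=-1.0391 Bond=99.5733
V0=18.5482

No-arbitrage ⇒ martingale measure with p* = (R−d)/(u−d) = 0.7368.
Payoff layer (t=2): V(2,0)=50.0000, V(2,1)=50.0000, V(2,2)=0.0000
(1,0): S=46.2300. Δ = (V_up−V_dn)/(S_up−S_dn) = (50.0000−50.0000)/(58.2498−31.8987) = 0.0000. V = [p*·50.0000 + (1−p*)·50.0000]/1.11 = 45.0450. B = V − Δ·S = 45.0450.
(1,1): S=84.4200. Δ = (V_up−V_dn)/(S_up−S_dn) = (0.0000−50.0000)/(106.3692−58.2498) = -1.0391. V = [p*·0.0000 + (1−p*)·50.0000]/1.11 = 11.8540. B = V − Δ·S = 99.5733.
(0,0): S=67.0000. Δ = (V_up−V_dn)/(S_up−S_dn) = (11.8540−45.0450)/(84.4200−46.2300) = -0.8691. V = [p*·11.8540 + (1−p*)·45.0450]/1.11 = 18.5482. B = V − Δ·S = 76.7781.
Each (Δ,B) replicates both successor values, so the strategy is self-financing and V0 is arbitrage-free.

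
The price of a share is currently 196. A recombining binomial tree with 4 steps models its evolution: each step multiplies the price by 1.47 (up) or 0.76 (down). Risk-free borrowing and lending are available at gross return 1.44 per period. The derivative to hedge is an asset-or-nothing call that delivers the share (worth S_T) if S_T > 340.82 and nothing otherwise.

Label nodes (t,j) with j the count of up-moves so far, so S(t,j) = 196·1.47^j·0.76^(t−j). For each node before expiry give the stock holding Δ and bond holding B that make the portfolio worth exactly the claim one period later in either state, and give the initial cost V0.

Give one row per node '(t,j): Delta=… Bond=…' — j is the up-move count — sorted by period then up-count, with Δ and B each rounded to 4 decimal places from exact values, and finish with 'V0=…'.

No-arbitrage ⇒ martingale measure with p* = (R−d)/(u−d) = 0.9577.
At expiry t=4: V(4,0)=0.0000, V(4,1)=0.0000, V(4,2)=0.0000, V(4,3)=473.1749, V(4,4)=915.2198
Node (3,0) S=86.0393: V=(p*·0.0000+(1−p*)·0.0000)/1.44=0.0000; Δ=(0.0000−0.0000)/(126.4778−65.3899)=0.0000; B=V−Δ·S=0.0000
Node (3,1) S=166.4181: V=(p*·0.0000+(1−p*)·0.0000)/1.44=0.0000; Δ=(0.0000−0.0000)/(244.6346−126.4778)=0.0000; B=V−Δ·S=0.0000
Node (3,2) S=321.8877: V=(p*·473.1749+(1−p*)·0.0000)/1.44=314.7094; Δ=(473.1749−0.0000)/(473.1749−244.6346)=2.0704; B=V−Δ·S=-351.7341
Node (3,3) S=622.5985: V=(p*·915.2198+(1−p*)·473.1749)/1.44=622.5985; Δ=(915.2198−473.1749)/(915.2198−473.1749)=1.0000; B=V−Δ·S=0.0000
Node (2,0) S=113.2096: V=(p*·0.0000+(1−p*)·0.0000)/1.44=0.0000; Δ=(0.0000−0.0000)/(166.4181−86.0393)=0.0000; B=V−Δ·S=0.0000
Node (2,1) S=218.9712: V=(p*·314.7094+(1−p*)·0.0000)/1.44=209.3138; Δ=(314.7094−0.0000)/(321.8877−166.4181)=2.0243; B=V−Δ·S=-233.9389
Node (2,2) S=423.5364: V=(p*·622.5985+(1−p*)·314.7094)/1.44=423.3258; Δ=(622.5985−314.7094)/(622.5985−321.8877)=1.0239; B=V−Δ·S=-10.3208
Node (1,0) S=148.9600: V=(p*·209.3138+(1−p*)·0.0000)/1.44=139.2150; Δ=(209.3138−0.0000)/(218.9712−113.2096)=1.9791; B=V−Δ·S=-155.5932
Node (1,1) S=288.1200: V=(p*·423.3258+(1−p*)·209.3138)/1.44=287.6965; Δ=(423.3258−209.3138)/(423.5364−218.9712)=1.0462; B=V−Δ·S=-13.7288
Node (0,0) S=196.0000: V=(p*·287.6965+(1−p*)·139.2150)/1.44=195.4324; Δ=(287.6965−139.2150)/(288.1200−148.9600)=1.0670; B=V−Δ·S=-13.6966
Self-financing check: at every node Δ·S+B equals the discounted successor values.

(0,0): Delta=1.0670 Bond=-13.6966
(1,0): Delta=1.9791 Bond=-155.5932
(1,1): Delta=1.0462 Bond=-13.7288
(2,0): Delta=0.0000 Bond=0.0000
(2,1): Delta=2.0243 Bond=-233.9389
(2,2): Delta=1.0239 Bond=-10.3208
(3,0): Delta=0.0000 Bond=0.0000
(3,1): Delta=0.0000 Bond=0.0000
(3,2): Delta=2.0704 Bond=-351.7341
(3,3): Delta=1.0000 Bond=0.0000
V0=195.4324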